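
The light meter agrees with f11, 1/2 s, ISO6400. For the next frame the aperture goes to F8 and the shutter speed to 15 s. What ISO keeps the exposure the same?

Aperture: f/11 → f/8 — 1 stop wider (brighter).
Shutter speed: 1/2 → 1 → 2 → 4 → 8 → 15 — 5 stops longer (brighter).
Net change so far: 6 stops brighter. Offset with the ISO: 6400 → 3200 → 1600 → 800 → 400 → 200 → 100.

ISO 100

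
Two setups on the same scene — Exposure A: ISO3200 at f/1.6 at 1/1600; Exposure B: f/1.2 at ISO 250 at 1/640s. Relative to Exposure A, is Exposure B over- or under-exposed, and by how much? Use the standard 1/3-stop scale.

Aperture: f/1.6 → f/1.4 → f/1.2 — 2/3 stop wider (brighter).
Shutter speed: 1/1600 → 1/1250 → 1/1000 → 1/800 → 1/640 — 1 1/3 stops longer (brighter).
ISO: 3200 → 2500 → 2000 → 1600 → 1250 → 1000 → 800 → 640 → 500 → 400 → 320 → 250 — 3 2/3 stops lower (darker).
Net: +2/3 +1 1/3 −3 2/3 = −1 2/3 stops.

1 2/3 stops darker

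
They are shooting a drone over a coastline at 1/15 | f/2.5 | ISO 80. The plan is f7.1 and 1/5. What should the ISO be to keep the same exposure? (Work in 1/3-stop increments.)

ISO 200

Aperture: f/2.5 → f/2.8 → f/3.2 → f/3.5 → f/4 → f/4.5 → f/5 → f/5.6 → f/6.3 → f/7.1 — 3 stops narrower (darker).
Shutter speed: 1/15 → 1/13 → 1/10 → 1/8 → 1/6 → 1/5 — 1 2/3 stops slower (brighter).
Net change so far: 1 1/3 stops darker. Offset with the ISO: 80 → 100 → 125 → 160 → 200.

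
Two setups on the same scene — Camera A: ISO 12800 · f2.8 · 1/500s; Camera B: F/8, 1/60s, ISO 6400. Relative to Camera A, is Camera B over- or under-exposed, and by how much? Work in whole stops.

Aperture: f/2.8 → f/4 → f/5.6 → f/8 — 3 stops stopped down (darker).
Shutter speed: 1/500 → 1/250 → 1/125 → 1/60 — 3 stops slower (brighter).
ISO: 12800 → 6400 — 1 stop lower (darker).
Net: −3 +3 −1 = −1 stop.

1 stop darker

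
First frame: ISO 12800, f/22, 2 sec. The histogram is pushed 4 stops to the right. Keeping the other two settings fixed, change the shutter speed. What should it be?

Overexposed by 4 stops → need 4 stops darker.
Shutter speed: 2 → 1 → 1/2 → 1/4 → 1/8.

1/8s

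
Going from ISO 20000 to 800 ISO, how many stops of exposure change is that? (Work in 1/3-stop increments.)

4 2/3 stops

20000 → 16000 → 12800 → 10000 → 8000 → 6400 → 5000 → 4000 → 3200 → 2500 → 2000 → 1600 → 1250 → 1000 → 800 — count the steps: 14 third-stops = 4 2/3 stops.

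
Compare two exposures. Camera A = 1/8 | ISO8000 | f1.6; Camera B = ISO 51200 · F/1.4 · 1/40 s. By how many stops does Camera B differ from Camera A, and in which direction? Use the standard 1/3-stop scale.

2/3 stop brighter

Aperture: f/1.6 → f/1.4 — 1/3 stop larger aperture (brighter).
Shutter speed: 1/8 → 1/10 → 1/13 → 1/15 → 1/20 → 1/25 → 1/30 → 1/40 — 2 1/3 stops faster (darker).
ISO: 8000 → 10000 → 12800 → 16000 → 20000 → 25600 → 32000 → 40000 → 51200 — 2 2/3 stops higher (brighter).
Net: +1/3 −2 1/3 +2 2/3 = +2/3 stops.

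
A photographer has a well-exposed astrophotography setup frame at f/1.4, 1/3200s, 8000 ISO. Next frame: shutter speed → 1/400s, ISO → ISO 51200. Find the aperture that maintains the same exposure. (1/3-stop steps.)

f/10

Shutter speed: 1/3200 → 1/2500 → 1/2000 → 1/1600 → 1/1250 → 1/1000 → 1/800 → 1/640 → 1/500 → 1/400 — 3 stops longer (brighter).
ISO: 8000 → 10000 → 12800 → 16000 → 20000 → 25600 → 32000 → 40000 → 51200 — 2 2/3 stops raised (brighter).
Net change so far: 5 2/3 stops brighter. Offset with the aperture: f/1.4 → f/1.6 → f/1.8 → f/2 → f/2.2 → f/2.5 → f/2.8 → f/3.2 → f/3.5 → f/4 → f/4.5 → f/5 → f/5.6 → f/6.3 → f/7.1 → f/8 → f/9 → f/10.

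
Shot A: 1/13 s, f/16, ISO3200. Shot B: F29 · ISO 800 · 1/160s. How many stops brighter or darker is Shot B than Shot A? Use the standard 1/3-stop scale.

Aperture: f/16 → f/18 → f/20 → f/22 → f/25 → f/29 — 1 2/3 stops smaller aperture (darker).
Shutter speed: 1/13 → 1/15 → 1/20 → 1/25 → 1/30 → 1/40 → 1/50 → 1/60 → 1/80 → 1/100 → 1/125 → 1/160 — 3 2/3 stops faster (darker).
ISO: 3200 → 2500 → 2000 → 1600 → 1250 → 1000 → 800 — 2 stops dropped (darker).
Net: −1 2/3 −3 2/3 −2 = −7 1/3 stops.

7 1/3 stops darker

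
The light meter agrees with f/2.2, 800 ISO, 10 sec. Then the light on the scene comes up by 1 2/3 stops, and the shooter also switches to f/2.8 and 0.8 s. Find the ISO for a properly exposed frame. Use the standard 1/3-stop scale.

Scene light: 1 2/3 stops brighter.
Aperture: f/2.2 → f/2.5 → f/2.8 — 2/3 stop narrower (darker).
Shutter speed: 10 → 8 → 6 → 5 → 4 → 3.2 → 2.5 → 2 → 1.6 → 1.3 → 1 → 0.8 — 3 2/3 stops shorter (darker).
Net so far: 2 2/3 stops darker. ISO: 800 → 1000 → 1250 → 1600 → 2000 → 2500 → 3200 → 4000 → 5000.

ISO 5000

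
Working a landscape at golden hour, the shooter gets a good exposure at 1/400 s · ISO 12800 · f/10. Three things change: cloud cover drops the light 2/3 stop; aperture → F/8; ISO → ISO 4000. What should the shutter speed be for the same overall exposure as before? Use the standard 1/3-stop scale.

1/125s

Scene light: 2/3 stop darker.
Aperture: f/10 → f/9 → f/8 — 2/3 stop opened up (brighter).
ISO: 12800 → 10000 → 8000 → 6400 → 5000 → 4000 — 1 2/3 stops lower (darker).
Net so far: 1 2/3 stops darker. Shutter speed: 1/400 → 1/320 → 1/250 → 1/200 → 1/160 → 1/125.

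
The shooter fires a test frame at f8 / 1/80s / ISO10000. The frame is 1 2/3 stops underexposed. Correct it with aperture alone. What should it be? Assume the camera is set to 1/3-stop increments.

f/4.5

Underexposed by 1 2/3 stops → need 1 2/3 stops brighter.
Aperture: f/8 → f/7.1 → f/6.3 → f/5.6 → f/5 → f/4.5.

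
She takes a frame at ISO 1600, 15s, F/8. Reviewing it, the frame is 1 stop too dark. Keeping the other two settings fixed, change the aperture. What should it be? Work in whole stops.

Underexposed by 1 stop → need 1 stop brighter.
Aperture: f/8 → f/5.6.

f/5.6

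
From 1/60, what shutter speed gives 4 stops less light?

1/1000s

Shutter speed: 1/60 → 1/125 → 1/250 → 1/500 → 1/1000 — 4 stops shorter (darker).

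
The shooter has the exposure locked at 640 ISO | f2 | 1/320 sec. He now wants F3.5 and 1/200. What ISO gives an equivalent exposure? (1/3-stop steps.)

Aperture: f/2 → f/2.2 → f/2.5 → f/2.8 → f/3.2 → f/3.5 — 1 2/3 stops stopped down (darker).
Shutter speed: 1/320 → 1/250 → 1/200 — 2/3 stop slower (brighter).
Net change so far: 1 stop darker. Offset with the ISO: 640 → 800 → 1000 → 1250.

ISO 1250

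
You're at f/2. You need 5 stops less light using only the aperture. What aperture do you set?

f/11

Aperture: f/2 → f/2.8 → f/4 → f/5.6 → f/8 → f/11 — 5 stops smaller aperture (darker).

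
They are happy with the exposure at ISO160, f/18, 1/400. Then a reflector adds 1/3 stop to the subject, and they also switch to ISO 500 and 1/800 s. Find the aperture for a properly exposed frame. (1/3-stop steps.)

f/25

Scene light: 1/3 stop brighter.
ISO: 160 → 200 → 250 → 320 → 400 → 500 — 1 2/3 stops raised (brighter).
Shutter speed: 1/400 → 1/500 → 1/640 → 1/800 — 1 stop shorter (darker).
Net so far: 1 stop brighter. Aperture: f/18 → f/20 → f/22 → f/25.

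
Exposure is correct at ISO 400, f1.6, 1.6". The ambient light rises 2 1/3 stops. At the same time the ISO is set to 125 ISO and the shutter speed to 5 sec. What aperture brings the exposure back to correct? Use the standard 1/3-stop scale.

f/3.5

Scene light: 2 1/3 stops brighter.
ISO: 400 → 320 → 250 → 200 → 160 → 125 — 1 2/3 stops dropped (darker).
Shutter speed: 1.6 → 2 → 2.5 → 3.2 → 4 → 5 — 1 2/3 stops longer (brighter).
Net so far: 2 1/3 stops brighter. Aperture: f/1.6 → f/1.8 → f/2 → f/2.2 → f/2.5 → f/2.8 → f/3.2 → f/3.5.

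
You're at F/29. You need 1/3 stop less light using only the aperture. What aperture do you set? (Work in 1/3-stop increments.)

Aperture: f/29 → f/32 — 1/3 stop narrower (darker).

f/32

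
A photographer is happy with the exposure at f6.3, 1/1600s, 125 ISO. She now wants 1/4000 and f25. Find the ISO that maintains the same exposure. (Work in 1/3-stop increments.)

Shutter speed: 1/1600 → 1/2000 → 1/2500 → 1/3200 → 1/4000 — 1 1/3 stops shorter (darker).
Aperture: f/6.3 → f/7.1 → f/8 → f/9 → f/10 → f/11 → f/13 → f/14 → f/16 → f/18 → f/20 → f/22 → f/25 — 4 stops stopped down (darker).
Net change so far: 5 1/3 stops darker. Offset with the ISO: 125 → 160 → 200 → 250 → 320 → 400 → 500 → 640 → 800 → 1000 → 1250 → 1600 → 2000 → 2500 → 3200 → 4000 → 5000.

ISO 5000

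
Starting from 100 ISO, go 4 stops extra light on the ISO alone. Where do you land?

ISO 1600

ISO: 100 → 200 → 400 → 800 → 1600 — 4 stops raised (brighter).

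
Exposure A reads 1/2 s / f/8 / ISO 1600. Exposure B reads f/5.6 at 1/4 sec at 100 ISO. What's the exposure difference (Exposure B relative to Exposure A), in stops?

Aperture: f/8 → f/5.6 — 1 stop opened up (brighter).
Shutter speed: 1/2 → 1/4 — 1 stop faster (darker).
ISO: 1600 → 800 → 400 → 200 → 100 — 4 stops dropped (darker).
Net: +1 −1 −4 = −4 stops.

4 stops darker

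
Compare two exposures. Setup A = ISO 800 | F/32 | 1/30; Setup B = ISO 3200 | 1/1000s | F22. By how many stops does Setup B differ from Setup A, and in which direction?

2 stops darker

Aperture: f/32 → f/22 — 1 stop larger aperture (brighter).
Shutter speed: 1/30 → 1/60 → 1/125 → 1/250 → 1/500 → 1/1000 — 5 stops shorter (darker).
ISO: 800 → 1600 → 3200 — 2 stops higher (brighter).
Net: +1 −5 +2 = −2 stops.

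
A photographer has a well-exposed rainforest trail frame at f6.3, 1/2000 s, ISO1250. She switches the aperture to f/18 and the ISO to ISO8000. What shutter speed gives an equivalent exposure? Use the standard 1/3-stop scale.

1/1600s

Aperture: f/6.3 → f/7.1 → f/8 → f/9 → f/10 → f/11 → f/13 → f/14 → f/16 → f/18 — 3 stops narrower (darker).
ISO: 1250 → 1600 → 2000 → 2500 → 3200 → 4000 → 5000 → 6400 → 8000 — 2 2/3 stops higher (brighter).
Net change so far: 1/3 stop darker. Offset with the shutter speed: 1/2000 → 1/1600.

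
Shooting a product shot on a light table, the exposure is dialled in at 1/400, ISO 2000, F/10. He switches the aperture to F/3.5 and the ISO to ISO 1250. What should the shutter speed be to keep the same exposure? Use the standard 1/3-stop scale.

1/2000s

Aperture: f/10 → f/9 → f/8 → f/7.1 → f/6.3 → f/5.6 → f/5 → f/4.5 → f/4 → f/3.5 — 3 stops wider (brighter).
ISO: 2000 → 1600 → 1250 — 2/3 stop lower (darker).
Net change so far: 2 1/3 stops brighter. Offset with the shutter speed: 1/400 → 1/500 → 1/640 → 1/800 → 1/1000 → 1/1250 → 1/1600 → 1/2000.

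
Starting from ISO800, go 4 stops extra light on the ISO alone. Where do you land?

ISO: 800 → 1600 → 3200 → 6400 → 12800 — 4 stops raised (brighter).

ISO 12800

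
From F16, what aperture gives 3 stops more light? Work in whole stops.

Aperture: f/16 → f/11 → f/8 → f/5.6 — 3 stops larger aperture (brighter).

f/5.6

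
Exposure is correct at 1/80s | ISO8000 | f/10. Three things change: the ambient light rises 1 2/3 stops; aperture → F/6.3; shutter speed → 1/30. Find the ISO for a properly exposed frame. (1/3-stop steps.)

ISO 400

Scene light: 1 2/3 stops brighter.
Aperture: f/10 → f/9 → f/8 → f/7.1 → f/6.3 — 1 1/3 stops opened up (brighter).
Shutter speed: 1/80 → 1/60 → 1/50 → 1/40 → 1/30 — 1 1/3 stops slower (brighter).
Net so far: 4 1/3 stops brighter. ISO: 8000 → 6400 → 5000 → 4000 → 3200 → 2500 → 2000 → 1600 → 1250 → 1000 → 800 → 640 → 500 → 400.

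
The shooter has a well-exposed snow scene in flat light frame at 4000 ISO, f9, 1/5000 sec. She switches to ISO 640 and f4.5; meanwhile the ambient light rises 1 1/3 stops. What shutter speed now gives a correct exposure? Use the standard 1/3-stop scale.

1/8000s

Scene light: 1 1/3 stops brighter.
ISO: 4000 → 3200 → 2500 → 2000 → 1600 → 1250 → 1000 → 800 → 640 — 2 2/3 stops lower (darker).
Aperture: f/9 → f/8 → f/7.1 → f/6.3 → f/5.6 → f/5 → f/4.5 — 2 stops opened up (brighter).
Net so far: 2/3 stop brighter. Shutter speed: 1/5000 → 1/6400 → 1/8000.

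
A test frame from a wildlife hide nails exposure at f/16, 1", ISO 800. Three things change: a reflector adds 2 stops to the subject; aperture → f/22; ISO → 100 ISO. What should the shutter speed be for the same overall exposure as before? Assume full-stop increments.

4 s

Scene light: 2 stops brighter.
Aperture: f/16 → f/22 — 1 stop stopped down (darker).
ISO: 800 → 400 → 200 → 100 — 3 stops dropped (darker).
Net so far: 2 stops darker. Shutter speed: 1 → 2 → 4.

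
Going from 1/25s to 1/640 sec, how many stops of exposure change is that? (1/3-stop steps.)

1/25 → 1/30 → 1/40 → 1/50 → 1/60 → 1/80 → 1/100 → 1/125 → 1/160 → 1/200 → 1/250 → 1/320 → 1/400 → 1/500 → 1/640 — count the steps: 14 third-stops = 4 2/3 stops.

4 2/3 stops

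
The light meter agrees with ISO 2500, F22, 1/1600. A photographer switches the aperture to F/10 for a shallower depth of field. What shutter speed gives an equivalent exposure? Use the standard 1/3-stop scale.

Aperture: f/22 → f/20 → f/18 → f/16 → f/14 → f/13 → f/11 → f/10 — 2 1/3 stops larger aperture (brighter).
Need 2 1/3 stops darker from the shutter speed: 1/1600 → 1/2000 → 1/2500 → 1/3200 → 1/4000 → 1/5000 → 1/6400 → 1/8000.

1/8000s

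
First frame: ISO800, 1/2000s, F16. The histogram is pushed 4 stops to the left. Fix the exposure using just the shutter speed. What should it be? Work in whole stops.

1/125s

Underexposed by 4 stops → need 4 stops brighter.
Shutter speed: 1/2000 → 1/1000 → 1/500 → 1/250 → 1/125.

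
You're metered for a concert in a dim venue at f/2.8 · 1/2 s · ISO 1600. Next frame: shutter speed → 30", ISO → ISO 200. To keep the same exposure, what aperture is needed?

f/8

Shutter speed: 1/2 → 1 → 2 → 4 → 8 → 15 → 30 — 6 stops slower (brighter).
ISO: 1600 → 800 → 400 → 200 — 3 stops dropped (darker).
Net change so far: 3 stops brighter. Offset with the aperture: f/2.8 → f/4 → f/5.6 → f/8.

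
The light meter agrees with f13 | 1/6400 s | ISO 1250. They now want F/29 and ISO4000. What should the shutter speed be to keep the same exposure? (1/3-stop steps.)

1/4000s

Aperture: f/13 → f/14 → f/16 → f/18 → f/20 → f/22 → f/25 → f/29 — 2 1/3 stops stopped down (darker).
ISO: 1250 → 1600 → 2000 → 2500 → 3200 → 4000 — 1 2/3 stops higher (brighter).
Net change so far: 2/3 stop darker. Offset with the shutter speed: 1/6400 → 1/5000 → 1/4000.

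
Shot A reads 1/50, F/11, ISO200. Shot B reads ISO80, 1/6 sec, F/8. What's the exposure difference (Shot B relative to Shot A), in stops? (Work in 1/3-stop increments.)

2 2/3 stops brighter

Aperture: f/11 → f/10 → f/9 → f/8 — 1 stop wider (brighter).
Shutter speed: 1/50 → 1/40 → 1/30 → 1/25 → 1/20 → 1/15 → 1/13 → 1/10 → 1/8 → 1/6 — 3 stops longer (brighter).
ISO: 200 → 160 → 125 → 100 → 80 — 1 1/3 stops lower (darker).
Net: +1 +3 −1 1/3 = +2 2/3 stops.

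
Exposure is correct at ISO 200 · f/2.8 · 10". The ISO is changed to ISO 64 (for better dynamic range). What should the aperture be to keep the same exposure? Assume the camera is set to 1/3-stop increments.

f/1.6

ISO: 200 → 160 → 125 → 100 → 80 → 64 — 1 2/3 stops dropped (darker).
Need 1 2/3 stops brighter from the aperture: f/2.8 → f/2.5 → f/2.2 → f/2 → f/1.8 → f/1.6.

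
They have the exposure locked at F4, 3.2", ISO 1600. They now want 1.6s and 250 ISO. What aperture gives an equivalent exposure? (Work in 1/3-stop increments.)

f/1.1

Shutter speed: 3.2 → 2.5 → 2 → 1.6 — 1 stop faster (darker).
ISO: 1600 → 1250 → 1000 → 800 → 640 → 500 → 400 → 320 → 250 — 2 2/3 stops dropped (darker).
Net change so far: 3 2/3 stops darker. Offset with the aperture: f/4 → f/3.5 → f/3.2 → f/2.8 → f/2.5 → f/2.2 → f/2 → f/1.8 → f/1.6 → f/1.4 → f/1.2 → f/1.1.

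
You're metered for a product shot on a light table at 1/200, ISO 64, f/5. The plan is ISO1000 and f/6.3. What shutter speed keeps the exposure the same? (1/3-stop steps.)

ISO: 64 → 80 → 100 → 125 → 160 → 200 → 250 → 320 → 400 → 500 → 640 → 800 → 1000 — 4 stops higher (brighter).
Aperture: f/5 → f/5.6 → f/6.3 — 2/3 stop narrower (darker).
Net change so far: 3 1/3 stops brighter. Offset with the shutter speed: 1/200 → 1/250 → 1/320 → 1/400 → 1/500 → 1/640 → 1/800 → 1/1000 → 1/1250 → 1/1600 → 1/2000.

1/2000s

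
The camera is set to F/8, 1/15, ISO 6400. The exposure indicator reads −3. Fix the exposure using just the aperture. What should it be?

f/2.8

Underexposed by 3 stops → need 3 stops brighter.
Aperture: f/8 → f/5.6 → f/4 → f/2.8.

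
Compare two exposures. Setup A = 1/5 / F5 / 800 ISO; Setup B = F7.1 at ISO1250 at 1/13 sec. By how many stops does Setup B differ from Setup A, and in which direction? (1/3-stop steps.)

1 2/3 stops darker

Aperture: f/5 → f/5.6 → f/6.3 → f/7.1 — 1 stop narrower (darker).
Shutter speed: 1/5 → 1/6 → 1/8 → 1/10 → 1/13 — 1 1/3 stops shorter (darker).
ISO: 800 → 1000 → 1250 — 2/3 stop higher (brighter).
Net: −1 −1 1/3 +2/3 = −1 2/3 stops.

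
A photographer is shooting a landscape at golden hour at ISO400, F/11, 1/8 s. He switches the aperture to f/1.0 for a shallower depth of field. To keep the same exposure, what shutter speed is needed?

1/1000s

Aperture: f/11 → f/8 → f/5.6 → f/4 → f/2.8 → f/2 → f/1.4 → f/1.0 — 7 stops larger aperture (brighter).
Need 7 stops darker from the shutter speed: 1/8 → 1/15 → 1/30 → 1/60 → 1/125 → 1/250 → 1/500 → 1/1000.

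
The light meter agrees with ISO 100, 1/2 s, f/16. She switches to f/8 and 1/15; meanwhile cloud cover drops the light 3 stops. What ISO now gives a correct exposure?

ISO 1600

Scene light: 3 stops darker.
Aperture: f/16 → f/11 → f/8 — 2 stops opened up (brighter).
Shutter speed: 1/2 → 1/4 → 1/8 → 1/15 — 3 stops faster (darker).
Net so far: 4 stops darker. ISO: 100 → 200 → 400 → 800 → 1600.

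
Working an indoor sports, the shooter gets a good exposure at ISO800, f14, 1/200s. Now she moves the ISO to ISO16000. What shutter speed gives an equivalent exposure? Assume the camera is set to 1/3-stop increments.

1/4000s

ISO: 800 → 1000 → 1250 → 1600 → 2000 → 2500 → 3200 → 4000 → 5000 → 6400 → 8000 → 10000 → 12800 → 16000 — 4 1/3 stops higher (brighter).
Need 4 1/3 stops darker from the shutter speed: 1/200 → 1/250 → 1/320 → 1/400 → 1/500 → 1/640 → 1/800 → 1/1000 → 1/1250 → 1/1600 → 1/2000 → 1/2500 → 1/3200 → 1/4000.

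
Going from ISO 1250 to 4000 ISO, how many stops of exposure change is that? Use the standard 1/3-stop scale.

1 2/3 stops

1250 → 1600 → 2000 → 2500 → 3200 → 4000 — count the steps: 5 third-stops = 1 2/3 stops.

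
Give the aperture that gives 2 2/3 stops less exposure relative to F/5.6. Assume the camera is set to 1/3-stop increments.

Aperture: f/5.6 → f/6.3 → f/7.1 → f/8 → f/9 → f/10 → f/11 → f/13 → f/14 — 2 2/3 stops smaller aperture (darker).

f/14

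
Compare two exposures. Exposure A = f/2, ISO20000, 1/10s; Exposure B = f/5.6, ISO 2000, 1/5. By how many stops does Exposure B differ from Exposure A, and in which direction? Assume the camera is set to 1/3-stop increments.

5 1/3 stops darker

Aperture: f/2 → f/2.2 → f/2.5 → f/2.8 → f/3.2 → f/3.5 → f/4 → f/4.5 → f/5 → f/5.6 — 3 stops smaller aperture (darker).
Shutter speed: 1/10 → 1/8 → 1/6 → 1/5 — 1 stop slower (brighter).
ISO: 20000 → 16000 → 12800 → 10000 → 8000 → 6400 → 5000 → 4000 → 3200 → 2500 → 2000 — 3 1/3 stops lower (darker).
Net: −3 +1 −3 1/3 = −5 1/3 stops.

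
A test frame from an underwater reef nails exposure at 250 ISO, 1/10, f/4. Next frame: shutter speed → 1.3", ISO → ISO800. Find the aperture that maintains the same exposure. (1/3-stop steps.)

f/25

Shutter speed: 1/10 → 1/8 → 1/6 → 1/5 → 1/4 → 0.3 → 0.4 → 0.5 → 0.6 → 0.8 → 1 → 1.3 — 3 2/3 stops longer (brighter).
ISO: 250 → 320 → 400 → 500 → 640 → 800 — 1 2/3 stops raised (brighter).
Net change so far: 5 1/3 stops brighter. Offset with the aperture: f/4 → f/4.5 → f/5 → f/5.6 → f/6.3 → f/7.1 → f/8 → f/9 → f/10 → f/11 → f/13 → f/14 → f/16 → f/18 → f/20 → f/22 → f/25.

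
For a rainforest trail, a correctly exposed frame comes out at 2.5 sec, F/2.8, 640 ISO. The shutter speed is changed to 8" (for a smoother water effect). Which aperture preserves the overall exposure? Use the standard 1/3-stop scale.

Shutter speed: 2.5 → 3.2 → 4 → 5 → 6 → 8 — 1 2/3 stops longer (brighter).
Need 1 2/3 stops darker from the aperture: f/2.8 → f/3.2 → f/3.5 → f/4 → f/4.5 → f/5.

f/5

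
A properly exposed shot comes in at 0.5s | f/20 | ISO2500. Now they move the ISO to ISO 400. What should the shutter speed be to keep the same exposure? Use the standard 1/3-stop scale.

ISO: 2500 → 2000 → 1600 → 1250 → 1000 → 800 → 640 → 500 → 400 — 2 2/3 stops lower (darker).
Need 2 2/3 stops brighter from the shutter speed: 0.5 → 0.6 → 0.8 → 1 → 1.3 → 1.6 → 2 → 2.5 → 3.2.

3.2 s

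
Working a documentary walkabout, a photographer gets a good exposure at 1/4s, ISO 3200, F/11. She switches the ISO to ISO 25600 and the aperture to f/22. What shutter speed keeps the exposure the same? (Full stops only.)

ISO: 3200 → 6400 → 12800 → 25600 — 3 stops raised (brighter).
Aperture: f/11 → f/16 → f/22 — 2 stops narrower (darker).
Net change so far: 1 stop brighter. Offset with the shutter speed: 1/4 → 1/8.

1/8s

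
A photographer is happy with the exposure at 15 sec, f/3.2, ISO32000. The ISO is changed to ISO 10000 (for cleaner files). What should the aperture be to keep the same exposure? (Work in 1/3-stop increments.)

ISO: 32000 → 25600 → 20000 → 16000 → 12800 → 10000 — 1 2/3 stops dropped (darker).
Need 1 2/3 stops brighter from the aperture: f/3.2 → f/2.8 → f/2.5 → f/2.2 → f/2 → f/1.8.

f/1.8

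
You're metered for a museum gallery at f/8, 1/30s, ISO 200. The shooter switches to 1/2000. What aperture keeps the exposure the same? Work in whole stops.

f/1.0

Shutter speed: 1/30 → 1/60 → 1/125 → 1/250 → 1/500 → 1/1000 → 1/2000 — 6 stops faster (darker).
Need 6 stops brighter from the aperture: f/8 → f/5.6 → f/4 → f/2.8 → f/2 → f/1.4 → f/1.0.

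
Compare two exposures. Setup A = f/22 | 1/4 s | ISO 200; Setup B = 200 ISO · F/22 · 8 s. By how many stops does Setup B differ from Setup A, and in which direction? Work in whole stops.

Aperture: unchanged.
Shutter speed: 1/4 → 1/2 → 1 → 2 → 4 → 8 — 5 stops slower (brighter).
ISO: unchanged.
Net: +5 = +5 stops.

5 stops brighter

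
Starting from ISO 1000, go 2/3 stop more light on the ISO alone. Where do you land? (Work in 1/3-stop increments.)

ISO: 1000 → 1250 → 1600 — 2/3 stop raised (brighter).

ISO 1600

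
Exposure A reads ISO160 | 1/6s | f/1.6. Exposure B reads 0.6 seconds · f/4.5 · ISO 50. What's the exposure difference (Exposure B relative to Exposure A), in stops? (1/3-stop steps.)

Aperture: f/1.6 → f/1.8 → f/2 → f/2.2 → f/2.5 → f/2.8 → f/3.2 → f/3.5 → f/4 → f/4.5 — 3 stops stopped down (darker).
Shutter speed: 1/6 → 1/5 → 1/4 → 0.3 → 0.4 → 0.5 → 0.6 — 2 stops longer (brighter).
ISO: 160 → 125 → 100 → 80 → 64 → 50 — 1 2/3 stops dropped (darker).
Net: −3 +2 −1 2/3 = −2 2/3 stops.

2 2/3 stops darker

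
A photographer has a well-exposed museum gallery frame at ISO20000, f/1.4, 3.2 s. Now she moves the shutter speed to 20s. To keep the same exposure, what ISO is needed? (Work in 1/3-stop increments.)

ISO 3200

Shutter speed: 3.2 → 4 → 5 → 6 → 8 → 10 → 13 → 15 → 20 — 2 2/3 stops slower (brighter).
Need 2 2/3 stops darker from the ISO: 20000 → 16000 → 12800 → 10000 → 8000 → 6400 → 5000 → 4000 → 3200.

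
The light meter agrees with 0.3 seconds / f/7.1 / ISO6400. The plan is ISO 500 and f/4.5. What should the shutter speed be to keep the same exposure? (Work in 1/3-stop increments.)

1.6 s

ISO: 6400 → 5000 → 4000 → 3200 → 2500 → 2000 → 1600 → 1250 → 1000 → 800 → 640 → 500 — 3 2/3 stops lower (darker).
Aperture: f/7.1 → f/6.3 → f/5.6 → f/5 → f/4.5 — 1 1/3 stops larger aperture (brighter).
Net change so far: 2 1/3 stops darker. Offset with the shutter speed: 0.3 → 0.4 → 0.5 → 0.6 → 0.8 → 1 → 1.3 → 1.6.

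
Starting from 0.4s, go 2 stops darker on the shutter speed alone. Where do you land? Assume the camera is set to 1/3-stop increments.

Shutter speed: 0.4 → 0.3 → 1/4 → 1/5 → 1/6 → 1/8 → 1/10 — 2 stops faster (darker).

1/10s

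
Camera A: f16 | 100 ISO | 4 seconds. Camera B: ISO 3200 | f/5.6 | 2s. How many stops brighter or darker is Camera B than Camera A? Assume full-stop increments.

7 stops brighter

Aperture: f/16 → f/11 → f/8 → f/5.6 — 3 stops larger aperture (brighter).
Shutter speed: 4 → 2 — 1 stop shorter (darker).
ISO: 100 → 200 → 400 → 800 → 1600 → 3200 — 5 stops raised (brighter).
Net: +3 −1 +5 = +7 stops.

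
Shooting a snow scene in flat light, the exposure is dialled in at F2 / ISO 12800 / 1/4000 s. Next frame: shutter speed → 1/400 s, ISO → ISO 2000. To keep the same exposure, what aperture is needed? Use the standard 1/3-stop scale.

Shutter speed: 1/4000 → 1/3200 → 1/2500 → 1/2000 → 1/1600 → 1/1250 → 1/1000 → 1/800 → 1/640 → 1/500 → 1/400 — 3 1/3 stops longer (brighter).
ISO: 12800 → 10000 → 8000 → 6400 → 5000 → 4000 → 3200 → 2500 → 2000 — 2 2/3 stops lower (darker).
Net change so far: 2/3 stop brighter. Offset with the aperture: f/2 → f/2.2 → f/2.5.

f/2.5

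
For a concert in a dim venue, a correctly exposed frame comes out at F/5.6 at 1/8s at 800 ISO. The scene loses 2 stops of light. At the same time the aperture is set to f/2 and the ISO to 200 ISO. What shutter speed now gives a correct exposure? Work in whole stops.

1/4s

Scene light: 2 stops darker.
Aperture: f/5.6 → f/4 → f/2.8 → f/2 — 3 stops larger aperture (brighter).
ISO: 800 → 400 → 200 — 2 stops lower (darker).
Net so far: 1 stop darker. Shutter speed: 1/8 → 1/4.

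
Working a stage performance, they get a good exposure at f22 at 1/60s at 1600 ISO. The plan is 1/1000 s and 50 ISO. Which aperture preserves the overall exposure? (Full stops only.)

f/1.0

Shutter speed: 1/60 → 1/125 → 1/250 → 1/500 → 1/1000 — 4 stops faster (darker).
ISO: 1600 → 800 → 400 → 200 → 100 → 50 — 5 stops lower (darker).
Net change so far: 9 stops darker. Offset with the aperture: f/22 → f/16 → f/11 → f/8 → f/5.6 → f/4 → f/2.8 → f/2 → f/1.4 → f/1.0.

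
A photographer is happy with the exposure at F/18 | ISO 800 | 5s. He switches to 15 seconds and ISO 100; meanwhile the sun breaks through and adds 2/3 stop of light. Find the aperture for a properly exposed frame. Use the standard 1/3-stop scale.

Scene light: 2/3 stop brighter.
Shutter speed: 5 → 6 → 8 → 10 → 13 → 15 — 1 2/3 stops longer (brighter).
ISO: 800 → 640 → 500 → 400 → 320 → 250 → 200 → 160 → 125 → 100 — 3 stops lower (darker).
Net so far: 2/3 stop darker. Aperture: f/18 → f/16 → f/14.

f/14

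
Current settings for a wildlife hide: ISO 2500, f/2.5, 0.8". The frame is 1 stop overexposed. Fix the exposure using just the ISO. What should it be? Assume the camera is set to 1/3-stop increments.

Overexposed by 1 stop → need 1 stop darker.
ISO: 2500 → 2000 → 1600 → 1250.

ISO 1250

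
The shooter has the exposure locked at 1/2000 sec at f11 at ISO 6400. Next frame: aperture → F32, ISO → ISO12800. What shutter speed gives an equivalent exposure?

Aperture: f/11 → f/16 → f/22 → f/32 — 3 stops narrower (darker).
ISO: 6400 → 12800 — 1 stop raised (brighter).
Net change so far: 2 stops darker. Offset with the shutter speed: 1/2000 → 1/1000 → 1/500.

1/500s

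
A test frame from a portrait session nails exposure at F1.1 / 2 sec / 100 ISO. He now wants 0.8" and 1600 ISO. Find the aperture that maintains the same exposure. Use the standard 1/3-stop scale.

Shutter speed: 2 → 1.6 → 1.3 → 1 → 0.8 — 1 1/3 stops faster (darker).
ISO: 100 → 125 → 160 → 200 → 250 → 320 → 400 → 500 → 640 → 800 → 1000 → 1250 → 1600 — 4 stops higher (brighter).
Net change so far: 2 2/3 stops brighter. Offset with the aperture: f/1.1 → f/1.2 → f/1.4 → f/1.6 → f/1.8 → f/2 → f/2.2 → f/2.5 → f/2.8.

f/2.8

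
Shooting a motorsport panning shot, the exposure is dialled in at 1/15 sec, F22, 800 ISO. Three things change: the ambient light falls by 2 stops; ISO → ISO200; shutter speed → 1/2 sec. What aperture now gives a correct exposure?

Scene light: 2 stops darker.
ISO: 800 → 400 → 200 — 2 stops dropped (darker).
Shutter speed: 1/15 → 1/8 → 1/4 → 1/2 — 3 stops slower (brighter).
Net so far: 1 stop darker. Aperture: f/22 → f/16.

f/16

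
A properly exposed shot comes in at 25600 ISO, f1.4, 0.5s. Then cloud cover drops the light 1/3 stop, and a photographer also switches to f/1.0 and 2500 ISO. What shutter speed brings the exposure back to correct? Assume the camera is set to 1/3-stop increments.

Scene light: 1/3 stop darker.
Aperture: f/1.4 → f/1.2 → f/1.1 → f/1.0 — 1 stop larger aperture (brighter).
ISO: 25600 → 20000 → 16000 → 12800 → 10000 → 8000 → 6400 → 5000 → 4000 → 3200 → 2500 — 3 1/3 stops lower (darker).
Net so far: 2 2/3 stops darker. Shutter speed: 0.5 → 0.6 → 0.8 → 1 → 1.3 → 1.6 → 2 → 2.5 → 3.2.

3.2 s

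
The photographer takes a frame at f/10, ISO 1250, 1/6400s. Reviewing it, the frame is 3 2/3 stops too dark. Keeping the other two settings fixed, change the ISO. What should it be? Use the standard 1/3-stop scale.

Underexposed by 3 2/3 stops → need 3 2/3 stops brighter.
ISO: 1250 → 1600 → 2000 → 2500 → 3200 → 4000 → 5000 → 6400 → 8000 → 10000 → 12800 → 16000.

ISO 16000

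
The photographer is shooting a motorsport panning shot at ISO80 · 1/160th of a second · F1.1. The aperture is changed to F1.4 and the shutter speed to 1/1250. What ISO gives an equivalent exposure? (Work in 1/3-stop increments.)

Aperture: f/1.1 → f/1.2 → f/1.4 — 2/3 stop stopped down (darker).
Shutter speed: 1/160 → 1/200 → 1/250 → 1/320 → 1/400 → 1/500 → 1/640 → 1/800 → 1/1000 → 1/1250 — 3 stops faster (darker).
Net change so far: 3 2/3 stops darker. Offset with the ISO: 80 → 100 → 125 → 160 → 200 → 250 → 320 → 400 → 500 → 640 → 800 → 1000.

ISO 1000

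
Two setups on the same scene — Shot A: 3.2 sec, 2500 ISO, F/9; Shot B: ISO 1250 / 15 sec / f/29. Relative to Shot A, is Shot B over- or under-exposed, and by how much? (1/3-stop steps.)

2 stops darker

Aperture: f/9 → f/10 → f/11 → f/13 → f/14 → f/16 → f/18 → f/20 → f/22 → f/25 → f/29 — 3 1/3 stops smaller aperture (darker).
Shutter speed: 3.2 → 4 → 5 → 6 → 8 → 10 → 13 → 15 — 2 1/3 stops longer (brighter).
ISO: 2500 → 2000 → 1600 → 1250 — 1 stop lower (darker).
Net: −3 1/3 +2 1/3 −1 = −2 stops.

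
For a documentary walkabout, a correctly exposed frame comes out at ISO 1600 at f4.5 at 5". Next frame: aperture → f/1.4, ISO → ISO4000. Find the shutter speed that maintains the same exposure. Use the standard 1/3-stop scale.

Aperture: f/4.5 → f/4 → f/3.5 → f/3.2 → f/2.8 → f/2.5 → f/2.2 → f/2 → f/1.8 → f/1.6 → f/1.4 — 3 1/3 stops larger aperture (brighter).
ISO: 1600 → 2000 → 2500 → 3200 → 4000 — 1 1/3 stops higher (brighter).
Net change so far: 4 2/3 stops brighter. Offset with the shutter speed: 5 → 4 → 3.2 → 2.5 → 2 → 1.6 → 1.3 → 1 → 0.8 → 0.6 → 0.5 → 0.4 → 0.3 → 1/4 → 1/5.

1/5s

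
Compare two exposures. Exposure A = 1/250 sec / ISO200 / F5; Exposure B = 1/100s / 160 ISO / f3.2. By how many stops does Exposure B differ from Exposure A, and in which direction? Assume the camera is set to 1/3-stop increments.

2 1/3 stops brighter

Aperture: f/5 → f/4.5 → f/4 → f/3.5 → f/3.2 — 1 1/3 stops wider (brighter).
Shutter speed: 1/250 → 1/200 → 1/160 → 1/125 → 1/100 — 1 1/3 stops slower (brighter).
ISO: 200 → 160 — 1/3 stop lower (darker).
Net: +1 1/3 +1 1/3 −1/3 = +2 1/3 stops.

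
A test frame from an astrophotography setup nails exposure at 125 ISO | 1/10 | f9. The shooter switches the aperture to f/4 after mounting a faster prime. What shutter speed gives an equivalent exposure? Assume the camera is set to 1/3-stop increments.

Aperture: f/9 → f/8 → f/7.1 → f/6.3 → f/5.6 → f/5 → f/4.5 → f/4 — 2 1/3 stops larger aperture (brighter).
Need 2 1/3 stops darker from the shutter speed: 1/10 → 1/13 → 1/15 → 1/20 → 1/25 → 1/30 → 1/40 → 1/50.

1/50s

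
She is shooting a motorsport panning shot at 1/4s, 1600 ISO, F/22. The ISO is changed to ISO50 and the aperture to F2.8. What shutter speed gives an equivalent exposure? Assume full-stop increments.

ISO: 1600 → 800 → 400 → 200 → 100 → 50 — 5 stops lower (darker).
Aperture: f/22 → f/16 → f/11 → f/8 → f/5.6 → f/4 → f/2.8 — 6 stops wider (brighter).
Net change so far: 1 stop brighter. Offset with the shutter speed: 1/4 → 1/8.

1/8s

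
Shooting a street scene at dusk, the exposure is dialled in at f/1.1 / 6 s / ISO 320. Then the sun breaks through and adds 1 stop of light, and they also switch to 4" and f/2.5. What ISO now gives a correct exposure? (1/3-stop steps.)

Scene light: 1 stop brighter.
Shutter speed: 6 → 5 → 4 — 2/3 stop faster (darker).
Aperture: f/1.1 → f/1.2 → f/1.4 → f/1.6 → f/1.8 → f/2 → f/2.2 → f/2.5 — 2 1/3 stops smaller aperture (darker).
Net so far: 2 stops darker. ISO: 320 → 400 → 500 → 640 → 800 → 1000 → 1250.

ISO 1250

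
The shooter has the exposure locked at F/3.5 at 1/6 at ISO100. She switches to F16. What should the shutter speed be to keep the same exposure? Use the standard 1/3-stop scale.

Aperture: f/3.5 → f/4 → f/4.5 → f/5 → f/5.6 → f/6.3 → f/7.1 → f/8 → f/9 → f/10 → f/11 → f/13 → f/14 → f/16 — 4 1/3 stops narrower (darker).
Need 4 1/3 stops brighter from the shutter speed: 1/6 → 1/5 → 1/4 → 0.3 → 0.4 → 0.5 → 0.6 → 0.8 → 1 → 1.3 → 1.6 → 2 → 2.5 → 3.2.

3.2 s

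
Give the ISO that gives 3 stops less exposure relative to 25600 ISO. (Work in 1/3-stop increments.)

ISO: 25600 → 20000 → 16000 → 12800 → 10000 → 8000 → 6400 → 5000 → 4000 → 3200 — 3 stops lower (darker).

ISO 3200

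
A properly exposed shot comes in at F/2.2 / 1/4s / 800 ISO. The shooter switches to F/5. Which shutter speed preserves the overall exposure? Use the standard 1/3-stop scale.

1.3 s

Aperture: f/2.2 → f/2.5 → f/2.8 → f/3.2 → f/3.5 → f/4 → f/4.5 → f/5 — 2 1/3 stops narrower (darker).
Need 2 1/3 stops brighter from the shutter speed: 1/4 → 0.3 → 0.4 → 0.5 → 0.6 → 0.8 → 1 → 1.3.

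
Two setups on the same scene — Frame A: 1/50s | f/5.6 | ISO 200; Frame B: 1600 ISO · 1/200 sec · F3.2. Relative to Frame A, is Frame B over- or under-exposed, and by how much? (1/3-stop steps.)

Aperture: f/5.6 → f/5 → f/4.5 → f/4 → f/3.5 → f/3.2 — 1 2/3 stops wider (brighter).
Shutter speed: 1/50 → 1/60 → 1/80 → 1/100 → 1/125 → 1/160 → 1/200 — 2 stops faster (darker).
ISO: 200 → 250 → 320 → 400 → 500 → 640 → 800 → 1000 → 1250 → 1600 — 3 stops higher (brighter).
Net: +1 2/3 −2 +3 = +2 2/3 stops.

2 2/3 stops brighter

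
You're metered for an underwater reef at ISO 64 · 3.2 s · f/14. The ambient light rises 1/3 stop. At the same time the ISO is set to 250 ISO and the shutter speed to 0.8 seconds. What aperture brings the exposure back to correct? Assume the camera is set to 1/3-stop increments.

f/16

Scene light: 1/3 stop brighter.
ISO: 64 → 80 → 100 → 125 → 160 → 200 → 250 — 2 stops raised (brighter).
Shutter speed: 3.2 → 2.5 → 2 → 1.6 → 1.3 → 1 → 0.8 — 2 stops faster (darker).
Net so far: 1/3 stop brighter. Aperture: f/14 → f/16.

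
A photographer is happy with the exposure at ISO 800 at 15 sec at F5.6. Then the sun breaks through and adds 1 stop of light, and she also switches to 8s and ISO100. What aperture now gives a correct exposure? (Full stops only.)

Scene light: 1 stop brighter.
Shutter speed: 15 → 8 — 1 stop shorter (darker).
ISO: 800 → 400 → 200 → 100 — 3 stops lower (darker).
Net so far: 3 stops darker. Aperture: f/5.6 → f/4 → f/2.8 → f/2.

f/2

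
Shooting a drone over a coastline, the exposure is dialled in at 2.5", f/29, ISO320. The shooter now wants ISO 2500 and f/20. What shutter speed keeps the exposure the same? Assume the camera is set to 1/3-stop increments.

1/6s

ISO: 320 → 400 → 500 → 640 → 800 → 1000 → 1250 → 1600 → 2000 → 2500 — 3 stops higher (brighter).
Aperture: f/29 → f/25 → f/22 → f/20 — 1 stop larger aperture (brighter).
Net change so far: 4 stops brighter. Offset with the shutter speed: 2.5 → 2 → 1.6 → 1.3 → 1 → 0.8 → 0.6 → 0.5 → 0.4 → 0.3 → 1/4 → 1/5 → 1/6.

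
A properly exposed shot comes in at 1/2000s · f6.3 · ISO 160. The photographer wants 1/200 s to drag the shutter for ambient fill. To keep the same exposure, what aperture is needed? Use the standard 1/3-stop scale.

Shutter speed: 1/2000 → 1/1600 → 1/1250 → 1/1000 → 1/800 → 1/640 → 1/500 → 1/400 → 1/320 → 1/250 → 1/200 — 3 1/3 stops slower (brighter).
Need 3 1/3 stops darker from the aperture: f/6.3 → f/7.1 → f/8 → f/9 → f/10 → f/11 → f/13 → f/14 → f/16 → f/18 → f/20.

f/20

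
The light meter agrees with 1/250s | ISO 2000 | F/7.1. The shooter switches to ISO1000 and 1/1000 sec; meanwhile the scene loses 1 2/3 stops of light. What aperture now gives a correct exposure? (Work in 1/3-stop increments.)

Scene light: 1 2/3 stops darker.
ISO: 2000 → 1600 → 1250 → 1000 — 1 stop dropped (darker).
Shutter speed: 1/250 → 1/320 → 1/400 → 1/500 → 1/640 → 1/800 → 1/1000 — 2 stops shorter (darker).
Net so far: 4 2/3 stops darker. Aperture: f/7.1 → f/6.3 → f/5.6 → f/5 → f/4.5 → f/4 → f/3.5 → f/3.2 → f/2.8 → f/2.5 → f/2.2 → f/2 → f/1.8 → f/1.6 → f/1.4.

f/1.4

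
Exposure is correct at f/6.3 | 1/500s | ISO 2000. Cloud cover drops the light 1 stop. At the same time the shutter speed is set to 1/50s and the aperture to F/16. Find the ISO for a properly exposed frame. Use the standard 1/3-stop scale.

ISO 2500

Scene light: 1 stop darker.
Shutter speed: 1/500 → 1/400 → 1/320 → 1/250 → 1/200 → 1/160 → 1/125 → 1/100 → 1/80 → 1/60 → 1/50 — 3 1/3 stops slower (brighter).
Aperture: f/6.3 → f/7.1 → f/8 → f/9 → f/10 → f/11 → f/13 → f/14 → f/16 — 2 2/3 stops smaller aperture (darker).
Net so far: 1/3 stop darker. ISO: 2000 → 2500.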